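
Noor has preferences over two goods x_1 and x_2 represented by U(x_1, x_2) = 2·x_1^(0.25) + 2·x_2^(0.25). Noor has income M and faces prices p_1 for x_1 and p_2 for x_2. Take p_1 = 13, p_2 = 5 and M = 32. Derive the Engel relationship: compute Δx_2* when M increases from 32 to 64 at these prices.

Δx_2* = 3.7053

Numerically x_2/x_1 = 3.575179, so x_1* = 32/(13 + 5·3.575179) = 1.0364 and x_2* = 3.575179·1.0364 = 3.7053.
At M' = 64: x_2* = 7.4107. Change: 7.4107 − 3.7053 = 3.7053.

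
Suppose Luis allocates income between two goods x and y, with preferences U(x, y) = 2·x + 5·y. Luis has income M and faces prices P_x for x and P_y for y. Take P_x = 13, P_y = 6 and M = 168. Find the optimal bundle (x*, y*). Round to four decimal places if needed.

x* = 0, y* = 28

Perfect substitutes: compare marginal utility per dollar. 2/P_x vs 5/P_y → 0.1538 vs 0.8333.
y gives more utility per dollar, so spend all income on y: y* = M/P_y, x* = 0.
Numerically: x* = 0, y* = 28.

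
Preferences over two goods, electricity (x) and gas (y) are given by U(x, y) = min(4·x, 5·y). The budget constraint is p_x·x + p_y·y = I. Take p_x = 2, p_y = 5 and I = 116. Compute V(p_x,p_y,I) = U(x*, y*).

V = 77.3333

Leontief preferences: the optimum is at the kink where x/5 = y/4, i.e. y = (4/5)·x.
Budget: p_x·x + p_y·(4/5)·x = I, so (5·p_x + 4·p_y)·x = 5·I.
Demand: x*(p_x,p_y,I) = 5·I/(5·p_x + 4·p_y), y* = 4·I/(5·p_x + 4·p_y).
Here 5·2 + 4·5 = 30, giving x* = 19.3333 and y* = 15.4667.
Utility at the optimum: U(19.3333, 15.4667) = 77.3333.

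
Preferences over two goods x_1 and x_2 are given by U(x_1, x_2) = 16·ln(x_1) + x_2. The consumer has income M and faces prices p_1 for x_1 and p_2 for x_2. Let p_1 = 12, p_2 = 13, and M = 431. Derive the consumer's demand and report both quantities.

So x_1*(p_1,p_2) = 16·p_2/p_1, independent of income; and x_2* = (M − 16·p_2)/p_2.
At the given prices: x_1* = 16·13/12 = 17.3333, and x_2* = 17.1538.

x_1* = 17.3333, x_2* = 17.1538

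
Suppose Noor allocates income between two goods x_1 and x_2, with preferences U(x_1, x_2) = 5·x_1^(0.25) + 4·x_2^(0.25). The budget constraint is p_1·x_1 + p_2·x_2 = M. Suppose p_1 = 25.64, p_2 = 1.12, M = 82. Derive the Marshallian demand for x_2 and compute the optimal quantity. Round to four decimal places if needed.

x_2* = 49.6631

MU_x_1 ∝ 5·x_1^(-0.75), MU_x_2 ∝ 4·x_2^(-0.75), so MRS = (5/4)·(x_2/x_1)^(0.75) = p_1/p_2.
Hence x_2/x_1 = ((4/5)·p_1/p_2)^(1/(0.75)), i.e. raised to the 4/3 power.
With the ratio pinned down, the budget gives x_1* = M/(p_1 + p_2·(x_2/x_1)) and x_2* = (x_2/x_1)·x_1*.
Numerically x_2/x_1 = 48.274744, so x_1* = 82/(25.64 + 1.12·48.274744) = 1.0288 and x_2* = 48.274744·1.0288 = 49.6631.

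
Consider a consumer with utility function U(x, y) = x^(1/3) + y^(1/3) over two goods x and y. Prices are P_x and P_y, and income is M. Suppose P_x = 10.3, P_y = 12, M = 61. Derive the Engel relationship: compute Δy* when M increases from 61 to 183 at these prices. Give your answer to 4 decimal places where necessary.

Δy* = 4.8893

From the CES first-order condition, (y/x)^(2/3) = P_x/P_y.
Solve for the ratio: y/x = [P_x/P_y]^(1.5).
Substitute y = (y/x)·x into the budget: x* = M/(P_x + P_y·(y/x)).
Numerically y/x = 0.795214, so x* = 61/(10.3 + 12·0.795214) = 3.0742 and y* = 0.795214·3.0742 = 2.4446.
At M' = 183: y* = 7.3339. Change: 7.3339 − 2.4446 = 4.8893.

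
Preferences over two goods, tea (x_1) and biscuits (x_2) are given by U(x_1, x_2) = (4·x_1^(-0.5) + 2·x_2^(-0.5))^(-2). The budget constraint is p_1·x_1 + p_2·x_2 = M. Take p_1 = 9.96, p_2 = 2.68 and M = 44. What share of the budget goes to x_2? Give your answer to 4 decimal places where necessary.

Substitute x_2 = (x_2/x_1)·x_1 into the budget: x_1* = M/(p_1 + p_2·(x_2/x_1)).
Numerically x_2/x_1 = 1.511459, so x_1* = 44/(9.96 + 2.68·1.511459) = 3.1405 and x_2* = 1.511459·3.1405 = 4.7467.
Expenditure on x_2: 2.68·4.7467 = 12.7211; share = 0.2891.

share on x_2 = 0.2891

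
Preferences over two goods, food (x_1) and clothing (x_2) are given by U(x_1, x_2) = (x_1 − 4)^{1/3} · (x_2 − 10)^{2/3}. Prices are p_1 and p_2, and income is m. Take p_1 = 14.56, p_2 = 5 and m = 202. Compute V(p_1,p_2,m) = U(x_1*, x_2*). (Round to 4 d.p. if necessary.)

V = 6.9484

This is Cobb-Douglas in (x_1−4, x_2−10): tangency gives 1/3·p_2·(x_2−10) = 2/3·p_1·(x_1−4).
After buying the subsistence bundle (4, 10), a share 1/3 of the remaining income goes to x_1: x_1* = 4 + 1/3·(m − 4p_1 − 10p_2)/p_1.
Discretionary income = 202 − 4·14.56 − 10·5 = 93.76; x_1* = 4 + 1/3·93.76/14.56 = 6.1465; x_2* = 10 + 2/3·93.76/5 = 22.5013.
Utility at the optimum: U(6.1465, 22.5013) = 6.9484.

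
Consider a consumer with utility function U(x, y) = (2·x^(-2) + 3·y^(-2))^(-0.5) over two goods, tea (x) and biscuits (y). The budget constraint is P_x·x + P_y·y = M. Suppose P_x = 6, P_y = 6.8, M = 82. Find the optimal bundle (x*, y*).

x* = 6.0894, y* = 6.6858

MRS = MU_x/MU_y = (2/3)·(y/x)^(3). Set equal to P_x/P_y.
Hence y/x = ((3/2)·P_x/P_y)^(1/(3)), i.e. raised to the 1/3 power.
Substitute y = (y/x)·x into the budget: x* = M/(P_x + P_y·(y/x)).
Numerically y/x = 1.097938, so x* = 82/(6 + 6.8·1.097938) = 6.0894 and y* = 1.097938·6.0894 = 6.6858.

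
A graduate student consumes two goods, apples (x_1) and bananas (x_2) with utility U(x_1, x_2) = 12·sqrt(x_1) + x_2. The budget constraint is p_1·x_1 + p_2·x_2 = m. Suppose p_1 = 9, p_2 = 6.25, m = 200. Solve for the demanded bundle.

Utility is quasi-linear in x_2; the FOC for x_1 is 6/√x_1 = p_1/p_2.
Thus x_1* = (6·p_2/p_1)² — independent of m — with the rest of income spent on x_2.
Plugging in: x_1* = (6·6.25/9)² = 17.3611, x_2* = 7.

x_1* = 17.3611, x_2* = 7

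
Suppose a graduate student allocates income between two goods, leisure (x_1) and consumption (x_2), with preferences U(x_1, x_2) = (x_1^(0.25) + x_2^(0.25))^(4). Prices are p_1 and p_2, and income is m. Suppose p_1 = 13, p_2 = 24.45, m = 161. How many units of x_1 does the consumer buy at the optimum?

Substitute x_2 = (x_2/x_1)·x_1 into the budget: x_1* = m/(p_1 + p_2·(x_2/x_1)).
Numerically x_2/x_1 = 0.430744, so x_1* = 161/(13 + 24.45·0.430744) = 6.8418.

x_1* = 6.8418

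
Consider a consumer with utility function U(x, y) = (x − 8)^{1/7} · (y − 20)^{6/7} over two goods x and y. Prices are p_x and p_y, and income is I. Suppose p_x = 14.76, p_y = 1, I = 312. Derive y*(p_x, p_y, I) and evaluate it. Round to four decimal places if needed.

y* = 169.0743

Let x' = x−8, y' = y−20. MRS = (1/6)·y'/x' = p_x/p_y.
Substituting into the budget: x* = 8 + 1/7·(I − 8·p_x − 20·p_y)/p_x, and y* = 20 + 6/7·(…)/p_y.
Discretionary income = 312 − 8·14.76 − 20·1 = 173.92; y* = 20 + 6/7·173.92/1 = 169.0743.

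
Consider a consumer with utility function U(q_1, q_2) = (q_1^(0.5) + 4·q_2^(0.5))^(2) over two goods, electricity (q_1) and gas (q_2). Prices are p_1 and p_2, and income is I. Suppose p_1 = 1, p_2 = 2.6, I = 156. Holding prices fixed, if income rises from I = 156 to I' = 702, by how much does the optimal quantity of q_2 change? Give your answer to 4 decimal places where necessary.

Δq_2* = 180.6452

Numerically q_2/q_1 = 2.366864, so q_1* = 156/(1 + 2.6·2.366864) = 21.8065 and q_2* = 2.366864·21.8065 = 51.6129.
At I' = 702: q_2* = 232.2581. Change: 232.2581 − 51.6129 = 180.6452.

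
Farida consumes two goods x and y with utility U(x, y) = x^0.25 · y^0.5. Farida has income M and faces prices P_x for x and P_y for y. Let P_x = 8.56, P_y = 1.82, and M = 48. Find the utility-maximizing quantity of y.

MU_x/MU_y = (0.25·y)/(0.5·x); tangency sets this equal to P_x/P_y.
Rearranging, P_y·y = 2·P_x·x. Substituting into the budget gives P_x·x·(1 + 2) = M.
Demand: x*(P_x,P_y,M) = 1/3·M/P_x and y* = 2/3·M/P_y.
At P_x=8.56, P_y=1.82, M=48: y* = 2/3·48/1.82 = 17.5824.

y* = 17.5824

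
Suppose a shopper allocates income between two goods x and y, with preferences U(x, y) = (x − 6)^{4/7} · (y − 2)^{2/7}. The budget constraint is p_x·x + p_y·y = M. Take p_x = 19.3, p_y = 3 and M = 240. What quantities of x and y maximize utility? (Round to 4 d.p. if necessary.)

x* = 10.0829, y* = 15.1333

This is Cobb-Douglas in (x−6, y−2): tangency gives 4/7·p_y·(y−2) = 2/7·p_x·(x−6).
After buying the subsistence bundle (6, 2), a share 2/3 of the remaining income goes to x: x* = 6 + 2/3·(M − 6p_x − 2p_y)/p_x.
Discretionary income = 240 − 6·19.3 − 2·3 = 118.2; x* = 6 + 2/3·118.2/19.3 = 10.0829; y* = 2 + 1/3·118.2/3 = 15.1333.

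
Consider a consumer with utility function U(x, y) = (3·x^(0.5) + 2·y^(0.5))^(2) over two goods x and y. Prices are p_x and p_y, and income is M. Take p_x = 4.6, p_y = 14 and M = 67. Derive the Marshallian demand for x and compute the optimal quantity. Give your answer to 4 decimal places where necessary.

MRS = MU_x/MU_y = (3/2)·(y/x)^(0.5). Set equal to p_x/p_y.
Solve for the ratio: y/x = [(2/3)·p_x/p_y]^(2).
Substitute y = (y/x)·x into the budget: x* = M/(p_x + p_y·(y/x)).
Numerically y/x = 0.047982, so x* = 67/(4.6 + 14·0.047982) = 12.7093.

x* = 12.7093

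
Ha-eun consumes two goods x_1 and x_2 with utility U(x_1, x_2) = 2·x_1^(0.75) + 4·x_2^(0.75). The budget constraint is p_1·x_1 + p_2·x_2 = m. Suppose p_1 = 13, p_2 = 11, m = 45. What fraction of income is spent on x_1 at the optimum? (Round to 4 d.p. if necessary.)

MRS = MU_x_1/MU_x_2 = (1/2)·(x_2/x_1)^(0.25). Set equal to p_1/p_2.
Solve for the ratio: x_2/x_1 = [2·p_1/p_2]^(4).
Substitute x_2 = (x_2/x_1)·x_1 into the budget: x_1* = m/(p_1 + p_2·(x_2/x_1)).
Numerically x_2/x_1 = 31.212076, so x_1* = 45/(13 + 11·31.212076) = 0.1263 and x_2* = 31.212076·0.1263 = 3.9417.
Expenditure on x_1: 13·0.1263 = 1.6417; share = 0.0365.

share on x_1 = 0.0365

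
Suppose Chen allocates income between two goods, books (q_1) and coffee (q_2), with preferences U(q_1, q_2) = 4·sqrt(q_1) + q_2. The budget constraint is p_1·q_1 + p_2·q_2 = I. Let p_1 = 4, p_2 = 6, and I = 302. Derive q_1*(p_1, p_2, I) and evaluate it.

Solve: √q_1 = 2·p_2/p_1, so q_1*(p_1,p_2) = (2·p_2/p_1)², and q_2* = (I − p_1·q_1*)/p_2.
Plugging in: q_1* = (2·6/4)² = 9.

q_1* = 9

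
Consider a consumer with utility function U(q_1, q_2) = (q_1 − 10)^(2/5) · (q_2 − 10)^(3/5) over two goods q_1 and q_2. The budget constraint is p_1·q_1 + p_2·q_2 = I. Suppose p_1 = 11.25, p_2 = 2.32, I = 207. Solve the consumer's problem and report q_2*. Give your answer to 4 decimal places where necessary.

MRS = (2/3)·(q_2−10)/(q_1−10). Tangency with p_1/p_2 gives q_2−10 = (3/2)·(p_1/p_2)·(q_1−10).
Substituting into the budget: q_1* = 10 + 0.4·(I − 10·p_1 − 10·p_2)/p_1, and q_2* = 10 + 0.6·(…)/p_2.
Discretionary income = 207 − 10·11.25 − 10·2.32 = 71.3; q_2* = 10 + 0.6·71.3/2.32 = 28.4397.

q_2* = 28.4397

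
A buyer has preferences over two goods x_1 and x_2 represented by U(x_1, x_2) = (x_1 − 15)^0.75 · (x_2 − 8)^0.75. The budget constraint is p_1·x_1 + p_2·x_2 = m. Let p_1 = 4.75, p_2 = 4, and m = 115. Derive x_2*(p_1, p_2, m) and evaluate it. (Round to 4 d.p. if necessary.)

x_2* = 9.4688

After buying the subsistence bundle (15, 8), a share 0.5 of the remaining income goes to x_1: x_1* = 15 + 0.5·(m − 15p_1 − 8p_2)/p_1.
Discretionary income = 115 − 15·4.75 − 8·4 = 11.75; x_2* = 8 + 0.5·11.75/4 = 9.4688.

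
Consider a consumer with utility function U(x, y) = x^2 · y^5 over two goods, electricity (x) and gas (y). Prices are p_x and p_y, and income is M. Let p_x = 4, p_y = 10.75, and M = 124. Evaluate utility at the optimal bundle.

V = 2978607.1326

The MRS is (2/5)·y/x. Set MRS = p_x/p_y.
Rearranging, p_y·y = (5/2)·p_x·x. Substituting into the budget gives p_x·x·(1 + (5/2)) = M.
Demand: x*(p_x,p_y,M) = 2/7·M/p_x and y* = 5/7·M/p_y.
At p_x=4, p_y=10.75, M=124: x* = 2/7·124/4 = 8.8571, y* = 8.2392.
Utility at the optimum: U(8.8571, 8.2392) = 2978607.1326.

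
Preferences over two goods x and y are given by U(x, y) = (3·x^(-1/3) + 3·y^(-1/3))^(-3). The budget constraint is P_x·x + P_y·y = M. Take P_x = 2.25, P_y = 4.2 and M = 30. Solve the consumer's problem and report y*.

MRS = MU_x/MU_y = (y/x)^(4/3). Set equal to P_x/P_y.
Hence y/x = (P_x/P_y)^(1/(4/3)), i.e. raised to the 0.75 power.
Substitute y = (y/x)·x into the budget: x* = M/(P_x + P_y·(y/x)).
Numerically y/x = 0.626181, so x* = 30/(2.25 + 4.2·0.626181) = 6.1476 and y* = 0.626181·6.1476 = 3.8495.

y* = 3.8495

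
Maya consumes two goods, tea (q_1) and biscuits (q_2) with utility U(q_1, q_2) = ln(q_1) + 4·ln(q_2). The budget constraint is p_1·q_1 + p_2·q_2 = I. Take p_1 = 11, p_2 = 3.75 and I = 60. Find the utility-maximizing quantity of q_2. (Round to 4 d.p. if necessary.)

q_2* = 12.8

Tangency: MRS = (1/4)·q_2/q_1 = p_1/p_2.
Rearranging, p_2·q_2 = 4·p_1·q_1. Substituting into the budget gives p_1·q_1·(1 + 4) = I.
Demand: q_1*(p_1,p_2,I) = 0.2·I/p_1 and q_2* = 0.8·I/p_2.
At p_1=11, p_2=3.75, I=60: q_2* = 0.8·60/3.75 = 12.8.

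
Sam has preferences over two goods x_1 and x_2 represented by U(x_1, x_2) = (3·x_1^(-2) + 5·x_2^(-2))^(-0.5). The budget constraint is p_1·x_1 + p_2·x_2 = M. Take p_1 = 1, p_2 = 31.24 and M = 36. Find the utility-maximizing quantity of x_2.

MU_x_1 ∝ 3·x_1^(-3), MU_x_2 ∝ 5·x_2^(-3), so MRS = (3/5)·(x_2/x_1)^(3) = p_1/p_2.
Hence x_2/x_1 = ((5/3)·p_1/p_2)^(1/(3)), i.e. raised to the 1/3 power.
Substitute x_2 = (x_2/x_1)·x_1 into the budget: x_1* = M/(p_1 + p_2·(x_2/x_1)).
Numerically x_2/x_1 = 0.376455, so x_1* = 36/(1 + 31.24·0.376455) = 2.8212 and x_2* = 0.376455·2.8212 = 1.0621.

x_2* = 1.0621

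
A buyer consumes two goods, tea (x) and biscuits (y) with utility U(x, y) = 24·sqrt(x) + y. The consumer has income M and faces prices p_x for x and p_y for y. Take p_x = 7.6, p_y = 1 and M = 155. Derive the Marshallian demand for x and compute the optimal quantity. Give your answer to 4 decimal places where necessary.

Utility is quasi-linear in y; the FOC for x is 12/√x = p_x/p_y.
Solve: √x = 12·p_y/p_x, so x*(p_x,p_y) = (12·p_y/p_x)², and y* = (M − p_x·x*)/p_y.
Plugging in: x* = (12·1/7.6)² = 2.4931.

x* = 2.4931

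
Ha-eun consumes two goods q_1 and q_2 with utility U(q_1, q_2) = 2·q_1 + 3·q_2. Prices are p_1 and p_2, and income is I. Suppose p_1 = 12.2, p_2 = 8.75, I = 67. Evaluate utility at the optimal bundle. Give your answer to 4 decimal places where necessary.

V = 22.9714

Linear utility — the consumer picks whichever good has higher MU/price: 2/12.2 = 0.1639 vs 3/8.75 = 0.3429.
q_2 gives more utility per dollar, so spend all income on q_2: q_2* = I/p_2, q_1* = 0.
Numerically: q_1* = 0, q_2* = 7.6571.
Utility at the optimum: U(0, 7.6571) = 22.9714.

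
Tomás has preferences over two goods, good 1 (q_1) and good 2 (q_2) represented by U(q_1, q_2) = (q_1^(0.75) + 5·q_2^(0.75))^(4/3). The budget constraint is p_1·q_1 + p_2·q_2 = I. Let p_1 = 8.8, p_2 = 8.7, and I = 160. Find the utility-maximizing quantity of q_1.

q_1* = 0.0281

From the CES first-order condition, (1/5)·(q_2/q_1)^(0.25) = p_1/p_2.
Solve for the ratio: q_2/q_1 = [5·p_1/p_2]^(4).
With the ratio pinned down, the budget gives q_1* = I/(p_1 + p_2·(q_2/q_1)) and q_2* = (q_2/q_1)·q_1*.
Numerically q_2/q_1 = 654.234882, so q_1* = 160/(8.8 + 8.7·654.234882) = 0.0281.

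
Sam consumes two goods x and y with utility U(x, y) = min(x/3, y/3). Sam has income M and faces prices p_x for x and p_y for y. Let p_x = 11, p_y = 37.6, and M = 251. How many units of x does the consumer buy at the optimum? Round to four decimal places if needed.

With perfect complements, no substitution: consume in ratio x:y = 3:3.
Budget: p_x·x + p_y·x = M, so (3·p_x + 3·p_y)·x = 3·M.
Demand: x*(p_x,p_y,M) = 3·M/(3·p_x + 3·p_y), y* = 3·M/(3·p_x + 3·p_y).
Here 3·11 + 3·37.6 = 145.8, giving x* = 5.1646.

x* = 5.1646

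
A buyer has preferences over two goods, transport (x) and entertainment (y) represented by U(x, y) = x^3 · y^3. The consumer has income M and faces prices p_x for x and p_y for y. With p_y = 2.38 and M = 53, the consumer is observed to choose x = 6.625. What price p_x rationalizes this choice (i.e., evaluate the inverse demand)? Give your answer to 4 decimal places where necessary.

Tangency: MRS = y/x = p_x/p_y.
So 3·p_y·y = 3·p_x·x; combined with the budget, a share 0.5 of income goes to x.
Demand: x*(p_x,p_y,M) = 0.5·M/p_x and y* = 0.5·M/p_y.
Set x* = 6.625 in the demand function and solve for p_x: p_x = 4.

p_x = 4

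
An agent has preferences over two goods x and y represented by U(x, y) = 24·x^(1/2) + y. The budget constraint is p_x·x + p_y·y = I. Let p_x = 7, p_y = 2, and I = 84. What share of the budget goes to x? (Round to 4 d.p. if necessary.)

share on x = 0.9796

Set MRS = p_x/p_y: 12·x^(−1/2) = p_x/p_y.
Solve: √x = 12·p_y/p_x, so x*(p_x,p_y) = (12·p_y/p_x)², and y* = (I − p_x·x*)/p_y.
Plugging in: x* = (12·2/7)² = 11.7551, y* = 0.8571.
Expenditure on x: 7·11.7551 = 82.2857; share = 0.9796.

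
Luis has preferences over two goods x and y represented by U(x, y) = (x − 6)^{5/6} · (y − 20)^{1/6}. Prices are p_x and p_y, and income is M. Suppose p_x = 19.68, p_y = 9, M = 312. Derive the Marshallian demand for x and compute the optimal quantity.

x* = 6.5894

This is Cobb-Douglas in (x−6, y−20): tangency gives 5/6·p_y·(y−20) = 1/6·p_x·(x−6).
After buying the subsistence bundle (6, 20), a share 5/6 of the remaining income goes to x: x* = 6 + 5/6·(M − 6p_x − 20p_y)/p_x.
Discretionary income = 312 − 6·19.68 − 20·9 = 13.92; x* = 6 + 5/6·13.92/19.68 = 6.5894.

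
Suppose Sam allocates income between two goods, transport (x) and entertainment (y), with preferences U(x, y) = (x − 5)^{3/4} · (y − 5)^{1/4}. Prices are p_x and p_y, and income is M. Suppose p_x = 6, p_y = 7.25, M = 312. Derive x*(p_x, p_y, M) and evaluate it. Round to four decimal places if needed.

Let x' = x−5, y' = y−5. MRS = 3·y'/x' = p_x/p_y.
Substituting into the budget: x* = 5 + 0.75·(M − 5·p_x − 5·p_y)/p_x, and y* = 5 + 0.25·(…)/p_y.
Discretionary income = 312 − 5·6 − 5·7.25 = 245.75; x* = 5 + 0.75·245.75/6 = 35.7188.

x* = 35.7188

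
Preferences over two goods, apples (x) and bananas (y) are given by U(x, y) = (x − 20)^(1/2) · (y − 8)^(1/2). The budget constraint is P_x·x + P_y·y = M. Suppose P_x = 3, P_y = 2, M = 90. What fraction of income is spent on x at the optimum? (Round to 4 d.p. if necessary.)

MRS = (y−8)/(x−20). Tangency with P_x/P_y gives y−8 = (P_x/P_y)·(x−20).
After buying the subsistence bundle (20, 8), a share 0.5 of the remaining income goes to x: x* = 20 + 0.5·(M − 20P_x − 8P_y)/P_x.
Discretionary income = 90 − 20·3 − 8·2 = 14; x* = 20 + 0.5·14/3 = 22.3333; y* = 8 + 0.5·14/2 = 11.5.
Expenditure on x: 3·22.3333 = 67; share = 0.7444.

share on x = 0.7444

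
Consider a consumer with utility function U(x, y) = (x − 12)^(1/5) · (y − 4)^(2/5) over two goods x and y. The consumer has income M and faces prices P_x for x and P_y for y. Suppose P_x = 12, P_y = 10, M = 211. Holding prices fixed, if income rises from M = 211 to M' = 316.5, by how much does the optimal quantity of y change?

Discretionary income = 211 − 12·12 − 4·10 = 27; y* = 4 + 2/3·27/10 = 5.8.
At M' = 316.5: y* = 12.8333. Change: 12.8333 − 5.8 = 7.0333.

Δy* = 7.0333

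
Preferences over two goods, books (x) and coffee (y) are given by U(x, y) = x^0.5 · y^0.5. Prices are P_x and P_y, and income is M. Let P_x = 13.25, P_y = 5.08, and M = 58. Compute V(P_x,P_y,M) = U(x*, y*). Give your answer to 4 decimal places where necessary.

MU_x/MU_y = (0.5·y)/(0.5·x); tangency sets this equal to P_x/P_y.
Rearranging, P_y·y = P_x·x. Substituting into the budget gives P_x·x·(1 + 1) = M.
Demand: x*(P_x,P_y,M) = 0.5·M/P_x and y* = 0.5·M/P_y.
At P_x=13.25, P_y=5.08, M=58: x* = 0.5·58/13.25 = 2.1887, y* = 5.7087.
Utility at the optimum: U(2.1887, 5.7087) = 3.5347.

V = 3.5347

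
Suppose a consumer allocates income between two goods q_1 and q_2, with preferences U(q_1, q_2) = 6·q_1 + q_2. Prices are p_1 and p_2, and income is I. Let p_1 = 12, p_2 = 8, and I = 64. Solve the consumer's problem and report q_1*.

q_1* = 5.3333

Perfect substitutes: compare marginal utility per dollar. 6/p_1 vs 1/p_2 → 0.5 vs 0.125.
q_1 gives more utility per dollar, so spend all income on q_1: q_1* = I/p_1, q_2* = 0.
Numerically: q_1* = 5.3333, q_2* = 0.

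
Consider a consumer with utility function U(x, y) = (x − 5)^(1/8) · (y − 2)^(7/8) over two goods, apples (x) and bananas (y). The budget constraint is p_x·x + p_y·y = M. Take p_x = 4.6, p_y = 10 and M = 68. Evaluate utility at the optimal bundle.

V = 1.89

Let x' = x−5, y' = y−2. MRS = (1/7)·y'/x' = p_x/p_y.
After buying the subsistence bundle (5, 2), a share 0.125 of the remaining income goes to x: x* = 5 + 0.125·(M − 5p_x − 2p_y)/p_x.
Discretionary income = 68 − 5·4.6 − 2·10 = 25; x* = 5 + 0.125·25/4.6 = 5.6793; y* = 2 + 0.875·25/10 = 4.1875.
Utility at the optimum: U(5.6793, 4.1875) = 1.89.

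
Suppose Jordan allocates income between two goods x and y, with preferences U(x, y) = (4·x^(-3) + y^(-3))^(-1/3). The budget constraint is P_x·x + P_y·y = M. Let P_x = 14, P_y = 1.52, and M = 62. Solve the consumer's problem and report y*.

y* = 4.8118

MRS = MU_x/MU_y = 4·(y/x)^(4). Set equal to P_x/P_y.
Solve for the ratio: y/x = [(1/4)·P_x/P_y]^(0.25).
Substitute y = (y/x)·x into the budget: x* = M/(P_x + P_y·(y/x)).
Numerically y/x = 1.231845, so x* = 62/(14 + 1.52·1.231845) = 3.9062 and y* = 1.231845·3.9062 = 4.8118.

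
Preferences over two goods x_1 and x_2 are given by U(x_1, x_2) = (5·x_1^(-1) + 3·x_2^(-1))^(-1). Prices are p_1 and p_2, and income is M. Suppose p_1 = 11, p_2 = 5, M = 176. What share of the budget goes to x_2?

MU_x_1 ∝ 5·x_1^(-2), MU_x_2 ∝ 3·x_2^(-2), so MRS = (5/3)·(x_2/x_1)^(2) = p_1/p_2.
Solve for the ratio: x_2/x_1 = [(3/5)·p_1/p_2]^(0.5).
With the ratio pinned down, the budget gives x_1* = M/(p_1 + p_2·(x_2/x_1)) and x_2* = (x_2/x_1)·x_1*.
Numerically x_2/x_1 = 1.148913, so x_1* = 176/(11 + 5·1.148913) = 10.5109 and x_2* = 1.148913·10.5109 = 12.0761.
Expenditure on x_2: 5·12.0761 = 60.3804; share = 0.3431.

share on x_2 = 0.3431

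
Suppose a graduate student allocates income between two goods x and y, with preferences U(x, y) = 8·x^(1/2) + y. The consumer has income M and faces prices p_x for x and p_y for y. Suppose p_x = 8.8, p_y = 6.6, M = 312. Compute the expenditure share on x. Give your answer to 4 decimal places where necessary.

Solve: √x = 4·p_y/p_x, so x*(p_x,p_y) = (4·p_y/p_x)², and y* = (M − p_x·x*)/p_y.
Plugging in: x* = (4·6.6/8.8)² = 9, y* = 35.2727.
Expenditure on x: 8.8·9 = 79.2; share = 0.2538.

share on x = 0.2538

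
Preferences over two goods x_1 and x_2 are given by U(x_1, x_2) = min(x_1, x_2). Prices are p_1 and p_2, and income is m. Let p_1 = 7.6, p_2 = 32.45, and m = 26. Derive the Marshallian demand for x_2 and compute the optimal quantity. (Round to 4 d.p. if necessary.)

With perfect complements, no substitution: consume in ratio x_1:x_2 = 1:1.
Budget: p_1·x_1 + p_2·x_1 = m, so (p_1 + p_2)·x_1 = m.
Demand: x_1*(p_1,p_2,m) = m/(p_1 + p_2), x_2* = m/(p_1 + p_2).
Here 7.6 + 32.45 = 40.05, giving x_2* = 0.6492.

x_2* = 0.6492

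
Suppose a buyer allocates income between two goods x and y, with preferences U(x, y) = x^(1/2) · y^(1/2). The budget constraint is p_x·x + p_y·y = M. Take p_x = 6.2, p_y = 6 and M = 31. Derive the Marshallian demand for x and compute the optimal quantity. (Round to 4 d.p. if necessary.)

The MRS is y/x. Set MRS = p_x/p_y.
Rearranging, p_y·y = p_x·x. Substituting into the budget gives p_x·x·(1 + 1) = M.
Demand: x*(p_x,p_y,M) = 0.5·M/p_x and y* = 0.5·M/p_y.
At p_x=6.2, p_y=6, M=31: x* = 0.5·31/6.2 = 2.5.

x* = 2.5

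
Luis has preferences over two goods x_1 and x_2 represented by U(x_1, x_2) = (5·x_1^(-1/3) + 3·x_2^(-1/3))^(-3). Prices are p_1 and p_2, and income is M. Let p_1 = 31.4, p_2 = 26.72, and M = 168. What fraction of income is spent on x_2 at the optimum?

From the CES first-order condition, (5/3)·(x_2/x_1)^(4/3) = p_1/p_2.
Solve for the ratio: x_2/x_1 = [(3/5)·p_1/p_2]^(0.75).
Substitute x_2 = (x_2/x_1)·x_1 into the budget: x_1* = M/(p_1 + p_2·(x_2/x_1)).
Numerically x_2/x_1 = 0.769455, so x_1* = 168/(31.4 + 26.72·0.769455) = 3.2333 and x_2* = 0.769455·3.2333 = 2.4879.
Expenditure on x_2: 26.72·2.4879 = 66.4754; share = 0.3957.

share on x_2 = 0.3957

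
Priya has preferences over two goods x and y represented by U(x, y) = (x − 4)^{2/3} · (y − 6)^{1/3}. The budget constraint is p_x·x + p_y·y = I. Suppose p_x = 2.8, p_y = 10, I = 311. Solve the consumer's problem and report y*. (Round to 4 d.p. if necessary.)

Let x' = x−4, y' = y−6. MRS = 2·y'/x' = p_x/p_y.
After buying the subsistence bundle (4, 6), a share 2/3 of the remaining income goes to x: x* = 4 + 2/3·(I − 4p_x − 6p_y)/p_x.
Discretionary income = 311 − 4·2.8 − 6·10 = 239.8; y* = 6 + 1/3·239.8/10 = 13.9933.

y* = 13.9933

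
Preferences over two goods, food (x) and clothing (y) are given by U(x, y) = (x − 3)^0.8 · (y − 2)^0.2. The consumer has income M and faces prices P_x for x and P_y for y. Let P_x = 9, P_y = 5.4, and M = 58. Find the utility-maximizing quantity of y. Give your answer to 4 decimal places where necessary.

y* = 2.7481

This is Cobb-Douglas in (x−3, y−2): tangency gives 0.8·P_y·(y−2) = 0.2·P_x·(x−3).
Substituting into the budget: x* = 3 + 0.8·(M − 3·P_x − 2·P_y)/P_x, and y* = 2 + 0.2·(…)/P_y.
Discretionary income = 58 − 3·9 − 2·5.4 = 20.2; y* = 2 + 0.2·20.2/5.4 = 2.7481.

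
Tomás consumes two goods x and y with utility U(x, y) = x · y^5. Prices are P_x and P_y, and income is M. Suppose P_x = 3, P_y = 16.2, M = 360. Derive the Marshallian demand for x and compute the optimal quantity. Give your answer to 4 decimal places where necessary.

x* = 20

Tangency: MRS = (1/5)·y/x = P_x/P_y.
So P_y·y = 5·P_x·x; combined with the budget, a share 1/6 of income goes to x.
Demand: x*(P_x,P_y,M) = 1/6·M/P_x and y* = 5/6·M/P_y.
At P_x=3, P_y=16.2, M=360: x* = 1/6·360/3 = 20.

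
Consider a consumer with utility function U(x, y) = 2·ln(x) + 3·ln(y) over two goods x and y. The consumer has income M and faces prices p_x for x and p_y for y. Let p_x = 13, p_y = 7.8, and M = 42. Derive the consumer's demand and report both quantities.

x* = 1.2923, y* = 3.2308

The MRS is (2/3)·y/x. Set MRS = p_x/p_y.
So 2·p_y·y = 3·p_x·x; combined with the budget, a share 0.4 of income goes to x.
Demand: x*(p_x,p_y,M) = 0.4·M/p_x and y* = 0.6·M/p_y.
At p_x=13, p_y=7.8, M=42: x* = 0.4·42/13 = 1.2923, y* = 3.2308.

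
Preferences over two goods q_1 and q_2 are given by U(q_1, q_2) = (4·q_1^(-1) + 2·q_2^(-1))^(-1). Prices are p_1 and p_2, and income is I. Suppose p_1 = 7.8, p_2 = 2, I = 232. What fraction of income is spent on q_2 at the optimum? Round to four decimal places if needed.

MU_q_1 ∝ 4·q_1^(-2), MU_q_2 ∝ 2·q_2^(-2), so MRS = 2·(q_2/q_1)^(2) = p_1/p_2.
Solve for the ratio: q_2/q_1 = [(1/2)·p_1/p_2]^(0.5).
With the ratio pinned down, the budget gives q_1* = I/(p_1 + p_2·(q_2/q_1)) and q_2* = (q_2/q_1)·q_1*.
Numerically q_2/q_1 = 1.396424, so q_1* = 232/(7.8 + 2·1.396424) = 21.9016 and q_2* = 1.396424·21.9016 = 30.5839.
Expenditure on q_2: 2·30.5839 = 61.1678; share = 0.2637.

share on q_2 = 0.2637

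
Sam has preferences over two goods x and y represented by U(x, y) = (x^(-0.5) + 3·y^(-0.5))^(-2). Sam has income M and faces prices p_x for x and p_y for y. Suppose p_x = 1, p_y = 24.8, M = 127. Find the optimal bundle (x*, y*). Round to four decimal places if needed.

x* = 17.9735, y* = 4.3962

MU_x ∝ x^(-1.5), MU_y ∝ 3·y^(-1.5), so MRS = (1/3)·(y/x)^(1.5) = p_x/p_y.
Solve for the ratio: y/x = [3·p_x/p_y]^(2/3).
With the ratio pinned down, the budget gives x* = M/(p_x + p_y·(y/x)) and y* = (y/x)·x*.
Numerically y/x = 0.244594, so x* = 127/(1 + 24.8·0.244594) = 17.9735 and y* = 0.244594·17.9735 = 4.3962.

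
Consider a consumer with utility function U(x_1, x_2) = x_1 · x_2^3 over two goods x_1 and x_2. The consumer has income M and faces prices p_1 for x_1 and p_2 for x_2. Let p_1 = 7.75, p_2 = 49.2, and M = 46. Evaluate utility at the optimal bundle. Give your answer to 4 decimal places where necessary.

At p_1=7.75, p_2=49.2, M=46: x_1* = 0.25·46/7.75 = 1.4839, x_2* = 0.7012.
Utility at the optimum: U(1.4839, 0.7012) = 0.5116.

V = 0.5116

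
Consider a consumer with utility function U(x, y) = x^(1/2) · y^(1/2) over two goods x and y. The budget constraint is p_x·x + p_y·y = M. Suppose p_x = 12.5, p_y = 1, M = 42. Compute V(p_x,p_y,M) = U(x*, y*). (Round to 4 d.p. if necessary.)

Tangency: MRS = y/x = p_x/p_y.
So 0.5·p_y·y = 0.5·p_x·x; combined with the budget, a share 0.5 of income goes to x.
Demand: x*(p_x,p_y,M) = 0.5·M/p_x and y* = 0.5·M/p_y.
At p_x=12.5, p_y=1, M=42: x* = 0.5·42/12.5 = 1.68, y* = 21.
Utility at the optimum: U(1.68, 21) = 5.9397.

V = 5.9397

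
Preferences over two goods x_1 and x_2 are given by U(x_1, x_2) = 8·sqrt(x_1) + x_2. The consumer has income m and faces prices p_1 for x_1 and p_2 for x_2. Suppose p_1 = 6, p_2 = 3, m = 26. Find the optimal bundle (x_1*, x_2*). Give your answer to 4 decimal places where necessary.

x_1* = 4, x_2* = 0.6667

MU_x_1 = 4/√x_1, MU_x_2 = 1. Tangency: 4/√x_1 = p_1/p_2.
Solve: √x_1 = 4·p_2/p_1, so x_1*(p_1,p_2) = (4·p_2/p_1)², and x_2* = (m − p_1·x_1*)/p_2.
Plugging in: x_1* = (4·3/6)² = 4, x_2* = 0.6667.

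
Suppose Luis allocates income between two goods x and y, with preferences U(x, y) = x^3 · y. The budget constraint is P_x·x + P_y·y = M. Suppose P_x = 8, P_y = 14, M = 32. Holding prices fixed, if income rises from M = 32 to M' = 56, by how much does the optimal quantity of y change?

The MRS is 3·y/x. Set MRS = P_x/P_y.
Rearranging, P_y·y = (1/3)·P_x·x. Substituting into the budget gives P_x·x·(1 + (1/3)) = M.
Demand: x*(P_x,P_y,M) = 0.75·M/P_x and y* = 0.25·M/P_y.
At P_x=8, P_y=14, M=32: y* = 0.25·32/14 = 0.5714.
At M' = 56: y* = 1. Change: 1 − 0.5714 = 0.4286.

Δy* = 0.4286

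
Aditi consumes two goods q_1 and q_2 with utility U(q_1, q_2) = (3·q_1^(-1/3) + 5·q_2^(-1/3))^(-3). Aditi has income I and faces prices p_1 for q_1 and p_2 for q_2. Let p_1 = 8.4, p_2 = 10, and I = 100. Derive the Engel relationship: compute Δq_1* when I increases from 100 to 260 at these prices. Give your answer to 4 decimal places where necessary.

Δq_1* = 7.5221

From the CES first-order condition, (3/5)·(q_2/q_1)^(4/3) = p_1/p_2.
Hence q_2/q_1 = ((5/3)·p_1/p_2)^(1/(4/3)), i.e. raised to the 0.75 power.
With the ratio pinned down, the budget gives q_1* = I/(p_1 + p_2·(q_2/q_1)) and q_2* = (q_2/q_1)·q_1*.
Numerically q_2/q_1 = 1.287052, so q_1* = 100/(8.4 + 10·1.287052) = 4.7013.
At I' = 260: q_1* = 12.2235. Change: 12.2235 − 4.7013 = 7.5221.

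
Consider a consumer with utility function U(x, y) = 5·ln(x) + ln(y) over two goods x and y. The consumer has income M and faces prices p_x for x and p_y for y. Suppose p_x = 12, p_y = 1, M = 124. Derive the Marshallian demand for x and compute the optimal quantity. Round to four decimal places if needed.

Tangency: MRS = 5·y/x = p_x/p_y.
So 5·p_y·y = p_x·x; combined with the budget, a share 5/6 of income goes to x.
Demand: x*(p_x,p_y,M) = 5/6·M/p_x and y* = 1/6·M/p_y.
At p_x=12, p_y=1, M=124: x* = 5/6·124/12 = 8.6111.

x* = 8.6111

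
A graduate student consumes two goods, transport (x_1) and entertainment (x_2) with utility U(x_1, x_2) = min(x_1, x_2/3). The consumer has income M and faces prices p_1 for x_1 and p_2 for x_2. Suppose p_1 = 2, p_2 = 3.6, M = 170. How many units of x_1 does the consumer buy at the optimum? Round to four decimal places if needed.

With perfect complements, no substitution: consume in ratio x_1:x_2 = 1:3.
Budget: p_1·x_1 + p_2·3·x_1 = M, so (p_1 + 3·p_2)·x_1 = M.
Demand: x_1*(p_1,p_2,M) = M/(p_1 + 3·p_2), x_2* = 3·M/(p_1 + 3·p_2).
Here 2 + 3·3.6 = 12.8, giving x_1* = 13.2812.

x_1* = 13.2812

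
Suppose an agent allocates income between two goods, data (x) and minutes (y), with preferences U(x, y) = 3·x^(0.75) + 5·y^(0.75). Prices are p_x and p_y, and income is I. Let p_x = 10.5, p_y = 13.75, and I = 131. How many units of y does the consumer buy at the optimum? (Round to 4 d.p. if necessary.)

y* = 7.3796

From the CES first-order condition, (3/5)·(y/x)^(0.25) = p_x/p_y.
Solve for the ratio: y/x = [(5/3)·p_x/p_y]^(4).
With the ratio pinned down, the budget gives x* = I/(p_x + p_y·(y/x)) and y* = (y/x)·x*.
Numerically y/x = 2.623864, so x* = 131/(10.5 + 13.75·2.623864) = 2.8125 and y* = 2.623864·2.8125 = 7.3796.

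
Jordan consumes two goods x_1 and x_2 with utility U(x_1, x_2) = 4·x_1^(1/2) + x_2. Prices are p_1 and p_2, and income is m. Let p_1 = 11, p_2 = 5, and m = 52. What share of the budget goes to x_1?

share on x_1 = 0.1748

Utility is quasi-linear in x_2; the FOC for x_1 is 2/√x_1 = p_1/p_2.
Thus x_1* = (2·p_2/p_1)² — independent of m — with the rest of income spent on x_2.
Plugging in: x_1* = (2·5/11)² = 0.8264, x_2* = 8.5818.
Expenditure on x_1: 11·0.8264 = 9.0909; share = 0.1748.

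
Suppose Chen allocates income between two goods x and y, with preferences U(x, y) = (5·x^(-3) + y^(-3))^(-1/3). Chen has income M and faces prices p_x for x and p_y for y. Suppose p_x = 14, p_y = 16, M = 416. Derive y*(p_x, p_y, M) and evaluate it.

y* = 11.0504

MU_x ∝ 5·x^(-4), MU_y ∝ y^(-4), so MRS = 5·(y/x)^(4) = p_x/p_y.
Solve for the ratio: y/x = [(1/5)·p_x/p_y]^(0.25).
Substitute y = (y/x)·x into the budget: x* = M/(p_x + p_y·(y/x)).
Numerically y/x = 0.646784, so x* = 416/(14 + 16·0.646784) = 17.0852 and y* = 0.646784·17.0852 = 11.0504.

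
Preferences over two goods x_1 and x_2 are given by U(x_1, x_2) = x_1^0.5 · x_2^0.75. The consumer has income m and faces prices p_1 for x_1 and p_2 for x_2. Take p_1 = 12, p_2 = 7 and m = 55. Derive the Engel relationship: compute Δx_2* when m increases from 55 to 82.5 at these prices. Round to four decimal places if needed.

MU_x_1/MU_x_2 = (0.5·x_2)/(0.75·x_1); tangency sets this equal to p_1/p_2.
Rearranging, p_2·x_2 = (3/2)·p_1·x_1. Substituting into the budget gives p_1·x_1·(1 + (3/2)) = m.
Demand: x_1*(p_1,p_2,m) = 0.4·m/p_1 and x_2* = 0.6·m/p_2.
At p_1=12, p_2=7, m=55: x_2* = 0.6·55/7 = 4.7143.
At m' = 82.5: x_2* = 7.0714. Change: 7.0714 − 4.7143 = 2.3571.

Δx_2* = 2.3571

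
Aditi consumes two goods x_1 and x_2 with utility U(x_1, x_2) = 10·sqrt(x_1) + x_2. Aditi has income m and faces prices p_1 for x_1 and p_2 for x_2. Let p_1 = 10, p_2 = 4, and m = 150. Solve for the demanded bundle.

Solve: √x_1 = 5·p_2/p_1, so x_1*(p_1,p_2) = (5·p_2/p_1)², and x_2* = (m − p_1·x_1*)/p_2.
Plugging in: x_1* = (5·4/10)² = 4, x_2* = 27.5.

x_1* = 4, x_2* = 27.5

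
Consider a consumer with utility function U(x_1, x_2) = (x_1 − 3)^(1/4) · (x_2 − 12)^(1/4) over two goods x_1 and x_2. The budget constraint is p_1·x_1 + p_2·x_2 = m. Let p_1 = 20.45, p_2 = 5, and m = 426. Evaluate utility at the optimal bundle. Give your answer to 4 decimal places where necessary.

MRS = (x_2−12)/(x_1−3). Tangency with p_1/p_2 gives x_2−12 = (p_1/p_2)·(x_1−3).
Substituting into the budget: x_1* = 3 + 0.5·(m − 3·p_1 − 12·p_2)/p_1, and x_2* = 12 + 0.5·(…)/p_2.
Discretionary income = 426 − 3·20.45 − 12·5 = 304.65; x_1* = 3 + 0.5·304.65/20.45 = 10.4487; x_2* = 12 + 0.5·304.65/5 = 42.465.
Utility at the optimum: U(10.4487, 42.465) = 3.8812.

V = 3.8812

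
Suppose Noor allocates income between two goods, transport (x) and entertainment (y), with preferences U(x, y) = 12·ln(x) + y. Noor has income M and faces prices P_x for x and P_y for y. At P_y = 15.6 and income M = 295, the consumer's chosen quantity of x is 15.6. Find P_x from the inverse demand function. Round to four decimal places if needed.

Set MRS = P_x/P_y: (12/x)/1 = P_x/P_y.
So x*(P_x,P_y) = 12·P_y/P_x, independent of income; and y* = (M − 12·P_y)/P_y.
Set x* = 15.6 in the demand function and solve for P_x: P_x = 12.

P_x = 12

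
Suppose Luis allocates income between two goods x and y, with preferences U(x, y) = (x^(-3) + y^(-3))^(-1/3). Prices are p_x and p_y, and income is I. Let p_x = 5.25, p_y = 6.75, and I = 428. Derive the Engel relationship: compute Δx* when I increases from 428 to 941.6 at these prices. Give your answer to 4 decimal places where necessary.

From the CES first-order condition, (y/x)^(4) = p_x/p_y.
Solve for the ratio: y/x = [p_x/p_y]^(0.25).
With the ratio pinned down, the budget gives x* = I/(p_x + p_y·(y/x)) and y* = (y/x)·x*.
Numerically y/x = 0.939104, so x* = 428/(5.25 + 6.75·0.939104) = 36.9317.
At I' = 941.6: x* = 81.2498. Change: 81.2498 − 36.9317 = 44.3181.

Δx* = 44.3181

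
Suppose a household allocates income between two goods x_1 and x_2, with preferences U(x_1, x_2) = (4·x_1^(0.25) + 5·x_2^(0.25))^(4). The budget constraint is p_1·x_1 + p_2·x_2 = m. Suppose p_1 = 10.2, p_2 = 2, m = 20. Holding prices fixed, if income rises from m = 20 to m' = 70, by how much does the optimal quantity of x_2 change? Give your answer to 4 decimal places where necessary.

MRS = MU_x_1/MU_x_2 = (4/5)·(x_2/x_1)^(0.75). Set equal to p_1/p_2.
Solve for the ratio: x_2/x_1 = [(5/4)·p_1/p_2]^(4/3).
With the ratio pinned down, the budget gives x_1* = m/(p_1 + p_2·(x_2/x_1)) and x_2* = (x_2/x_1)·x_1*.
Numerically x_2/x_1 = 11.82062, so x_1* = 20/(10.2 + 2·11.82062) = 0.591 and x_2* = 11.82062·0.591 = 6.9859.
At m' = 70: x_2* = 24.4507. Change: 24.4507 − 6.9859 = 17.4648.

Δx_2* = 17.4648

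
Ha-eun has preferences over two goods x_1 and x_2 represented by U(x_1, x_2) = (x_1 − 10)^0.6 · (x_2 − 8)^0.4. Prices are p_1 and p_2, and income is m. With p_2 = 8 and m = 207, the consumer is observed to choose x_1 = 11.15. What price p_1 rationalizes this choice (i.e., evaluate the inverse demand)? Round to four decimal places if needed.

MRS = (3/2)·(x_2−8)/(x_1−10). Tangency with p_1/p_2 gives x_2−8 = (2/3)·(p_1/p_2)·(x_1−10).
After buying the subsistence bundle (10, 8), a share 0.6 of the remaining income goes to x_1: x_1* = 10 + 0.6·(m − 10p_1 − 8p_2)/p_1.
Set x_1* = 11.15 in the demand function and solve for p_1: p_1 = 12.

p_1 = 12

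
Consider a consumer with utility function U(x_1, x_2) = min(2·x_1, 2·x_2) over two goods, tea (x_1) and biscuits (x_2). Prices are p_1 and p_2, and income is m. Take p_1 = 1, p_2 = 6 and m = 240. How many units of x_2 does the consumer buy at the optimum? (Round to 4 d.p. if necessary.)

Leontief preferences: the optimum is at the kink where x_1/2 = x_2/2, i.e. x_2 = x_1.
Budget: p_1·x_1 + p_2·x_1 = m, so (2·p_1 + 2·p_2)·x_1 = 2·m.
Demand: x_1*(p_1,p_2,m) = 2·m/(2·p_1 + 2·p_2), x_2* = 2·m/(2·p_1 + 2·p_2).
Here 2·1 + 2·6 = 14, giving x_2* = 34.2857.

x_2* = 34.2857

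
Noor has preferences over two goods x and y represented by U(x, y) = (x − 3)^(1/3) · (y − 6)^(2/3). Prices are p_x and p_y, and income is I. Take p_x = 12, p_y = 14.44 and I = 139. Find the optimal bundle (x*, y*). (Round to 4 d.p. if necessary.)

x* = 3.4544, y* = 6.7553

MRS = (1/2)·(y−6)/(x−3). Tangency with p_x/p_y gives y−6 = 2·(p_x/p_y)·(x−3).
Substituting into the budget: x* = 3 + 1/3·(I − 3·p_x − 6·p_y)/p_x, and y* = 6 + 2/3·(…)/p_y.
Discretionary income = 139 − 3·12 − 6·14.44 = 16.36; x* = 3 + 1/3·16.36/12 = 3.4544; y* = 6 + 2/3·16.36/14.44 = 6.7553.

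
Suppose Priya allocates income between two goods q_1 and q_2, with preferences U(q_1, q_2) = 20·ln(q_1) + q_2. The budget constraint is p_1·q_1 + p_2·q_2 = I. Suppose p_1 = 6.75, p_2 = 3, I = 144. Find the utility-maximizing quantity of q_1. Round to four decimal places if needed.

MU_q_1 = 20/q_1, MU_q_2 = 1. Tangency: 20/q_1 = p_1/p_2.
So q_1*(p_1,p_2) = 20·p_2/p_1, independent of income; and q_2* = (I − 20·p_2)/p_2.
At the given prices: q_1* = 20·3/6.75 = 8.8889.

q_1* = 8.8889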